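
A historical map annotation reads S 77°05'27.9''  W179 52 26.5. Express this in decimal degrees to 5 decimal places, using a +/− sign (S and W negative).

-77.09108, -179.87403

Lat: 5′ + 27.9″ = 5.46500′; 77 + 5.46500/60 = 77.091083
hemisphere S, so the sign is −
Lon: 52′ + 26.5″ = 52.44167′; 179 + 52.44167/60 = 179.874028
W → negative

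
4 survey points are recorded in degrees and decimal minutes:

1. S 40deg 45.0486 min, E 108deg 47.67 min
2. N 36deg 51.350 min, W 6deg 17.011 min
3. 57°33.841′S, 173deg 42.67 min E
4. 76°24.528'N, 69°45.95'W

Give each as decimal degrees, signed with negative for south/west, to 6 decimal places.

Point 1:
  φ: 40 + 45.0486/60 = 40.7508100
  hemisphere S, so the sign is −
  Longitude: 108 + 47.67/60 = 108.7945000
  E → positive
Point 2:
  Latitude: 36 + 51.35/60 = 36.8558333
  N → positive
  Longitude: 6 + 17.011/60 = 6.2835167
  W → negative
Point 3:
  φ: 57 + 33.841/60 = 57.5640167
  S ⇒ negate
  Lon: 173 + 42.67/60 = 173.7111667
  E ⇒ keep positive
Point 4:
  Lat: 24.528′ = 0.408800°; total 76.4088000
  N ⇒ keep positive
  Longitude: 69 + 45.95/60 = 69.7658333
  hemisphere W, so the sign is −

1. -40.750810, 108.794500
2. 36.855833, -6.283517
3. -57.564017, 173.711167
4. 76.408800, -69.765833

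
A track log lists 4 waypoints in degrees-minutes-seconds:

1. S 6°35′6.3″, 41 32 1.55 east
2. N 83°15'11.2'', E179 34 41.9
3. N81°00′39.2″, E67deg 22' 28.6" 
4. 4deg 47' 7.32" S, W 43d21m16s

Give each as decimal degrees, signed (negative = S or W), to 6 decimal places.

Point 1:
  φ: 6 + 35/60 + 6.3/3600 = 6.5850833
  S ⇒ negate
  Longitude: 41 + 32/60 + 1.55/3600 = 41.5337639
  E ⇒ keep positive
Point 2:
  Latitude: 83° + 15/60 + 11.2/3600 = 83 + 0.250000 + 0.003111 = 83.2531111
  N ⇒ keep positive
  Lon: 34′ + 41.9″ = 34.69833′; 179 + 34.69833/60 = 179.5783056
  E → positive
Point 3:
  φ: 0′ + 39.2″ = 0.65333′; 81 + 0.65333/60 = 81.0108889
  N → positive
  Lon: 67° + 22/60 + 28.6/3600 = 67 + 0.366667 + 0.007944 = 67.3746111
  E → positive
Point 4:
  Lat: 4° + 47/60 + 7.32/3600 = 4 + 0.783333 + 0.002033 = 4.7853667
  hemisphere S, so the sign is −
  λ: 21′ + 16″ = 21.26667′; 43 + 21.26667/60 = 43.3544444
  W → negative

1. -6.585083, 41.533764
2. 83.253111, 179.578306
3. 81.010889, 67.374611
4. -4.785367, -43.354444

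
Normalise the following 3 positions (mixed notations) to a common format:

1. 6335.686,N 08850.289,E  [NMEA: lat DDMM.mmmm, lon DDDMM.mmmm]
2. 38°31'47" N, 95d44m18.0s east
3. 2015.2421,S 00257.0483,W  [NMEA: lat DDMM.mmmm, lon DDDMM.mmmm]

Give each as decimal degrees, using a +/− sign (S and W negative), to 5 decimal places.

Point 1:
  φ: split at 2 digits → 63° and 35.686′; 63 + 35.686/60 = 63.594767
  N ⇒ keep positive
  Lon: split at 3 digits → 088° and 50.289′; 88 + 50.289/60 = 88.838150
  E → positive
Point 2:
  Lat: 38° + 31/60 + 47/3600 = 38 + 0.516667 + 0.013056 = 38.529722
  N → positive
  Longitude: 95 + 44/60 + 18/3600 = 95.738333
  E ⇒ keep positive
Point 3:
  Lat: degrees = first 2 digits = 20, minutes = 15.2421; 20 + 15.2421/60 = 20.254035
  S ⇒ negate
  Longitude: degrees = first 3 digits = 2, minutes = 57.0483; 2 + 57.0483/60 = 2.950805
  W → negative

1. 63.59477, 88.83815
2. 38.52972, 95.73833
3. -20.25404, -2.95081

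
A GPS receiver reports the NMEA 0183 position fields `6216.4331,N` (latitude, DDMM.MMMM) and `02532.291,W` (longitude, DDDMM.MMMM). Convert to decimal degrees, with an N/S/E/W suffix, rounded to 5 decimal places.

φ: split at 2 digits → 62° and 16.4331′; 62 + 16.4331/60 = 62.273885
λ: split at 3 digits → 025° and 32.291′; 25 + 32.291/60 = 25.538183

62.27389° N, 25.53818° W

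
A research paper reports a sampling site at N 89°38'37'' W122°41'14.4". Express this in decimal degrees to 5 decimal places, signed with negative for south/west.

89.64361, -122.68733

Lat: 89° + 38/60 + 37/3600 = 89 + 0.633333 + 0.010278 = 89.643611
N ⇒ keep positive
Lon: 41′ + 14.4″ = 41.24000′; 122 + 41.24000/60 = 122.687333
W ⇒ negate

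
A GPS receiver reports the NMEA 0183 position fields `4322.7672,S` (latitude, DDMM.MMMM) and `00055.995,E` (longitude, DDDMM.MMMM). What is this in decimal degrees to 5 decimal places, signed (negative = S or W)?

-43.37945, 0.93325

Latitude: degrees = first 2 digits = 43, minutes = 22.7672; 43 + 22.7672/60 = 43.379453
S ⇒ negate
Longitude: degrees = first 3 digits = 0, minutes = 55.995; 0 + 55.995/60 = 0.933250
E → positive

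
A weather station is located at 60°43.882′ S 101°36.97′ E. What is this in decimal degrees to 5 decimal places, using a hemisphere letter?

φ: 60 + 43.882/60 = 60.731367
Longitude: 101 + 36.97/60 = 101.616167

60.73137° S, 101.61617° E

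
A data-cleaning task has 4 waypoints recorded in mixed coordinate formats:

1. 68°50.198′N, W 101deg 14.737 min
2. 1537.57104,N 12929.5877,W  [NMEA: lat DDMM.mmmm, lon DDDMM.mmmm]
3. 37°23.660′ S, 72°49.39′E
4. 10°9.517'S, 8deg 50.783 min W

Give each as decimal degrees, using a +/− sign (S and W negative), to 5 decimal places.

Point 1:
  Latitude: 50.198′ = 0.836633°; total 68.836633
  N ⇒ keep positive
  λ: 14.737′ = 0.245617°; total 101.245617
  W → negative
Point 2:
  φ: degrees = first 2 digits = 15, minutes = 37.57104; 15 + 37.57104/60 = 15.626184
  N ⇒ keep positive
  λ: degrees = first 3 digits = 129, minutes = 29.5877; 129 + 29.5877/60 = 129.493128
  W ⇒ negate
Point 3:
  Latitude: 37 + 23.66/60 = 37.394333
  S → negative
  Lon: 72 + 49.39/60 = 72.823167
  E → positive
Point 4:
  Latitude: 9.517′ = 0.158617°; total 10.158617
  S ⇒ negate
  λ: 50.783′ = 0.846383°; total 8.846383
  W ⇒ negate

1. 68.83663, -101.24562
2. 15.62618, -129.49313
3. -37.39433, 72.82317
4. -10.15862, -8.84638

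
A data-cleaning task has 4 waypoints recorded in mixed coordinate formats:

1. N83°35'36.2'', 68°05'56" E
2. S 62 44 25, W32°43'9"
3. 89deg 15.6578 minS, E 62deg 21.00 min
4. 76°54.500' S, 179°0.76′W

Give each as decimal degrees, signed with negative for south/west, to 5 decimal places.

1. 83.59339, 68.09889
2. -62.74028, -32.71917
3. -89.26096, 62.35000
4. -76.90833, -179.01267

Point 1:
  Lat: 83 + 35/60 + 36.2/3600 = 83.593389
  N → positive
  λ: 5′ + 56″ = 5.93333′; 68 + 5.93333/60 = 68.098889
  E → positive
Point 2:
  Latitude: 62° + 44/60 + 25/3600 = 62 + 0.733333 + 0.006944 = 62.740278
  S → negative
  Lon: 43′ + 9″ = 43.15000′; 32 + 43.15000/60 = 32.719167
  hemisphere W, so the sign is −
Point 3:
  Lat: 15.6578′ = 0.260963°; total 89.260963
  S ⇒ negate
  λ: 21′ = 0.350000°; total 62.350000
  E ⇒ keep positive
Point 4:
  Latitude: 54.5′ = 0.908333°; total 76.908333
  S → negative
  Lon: 0.76′ = 0.012667°; total 179.012667
  W → negative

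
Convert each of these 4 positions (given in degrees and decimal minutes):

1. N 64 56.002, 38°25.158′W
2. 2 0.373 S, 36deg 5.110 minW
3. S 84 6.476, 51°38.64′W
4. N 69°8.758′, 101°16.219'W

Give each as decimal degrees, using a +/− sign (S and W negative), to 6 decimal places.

1. 64.933367, -38.419300
2. -2.006217, -36.085167
3. -84.107933, -51.644000
4. 69.145967, -101.270317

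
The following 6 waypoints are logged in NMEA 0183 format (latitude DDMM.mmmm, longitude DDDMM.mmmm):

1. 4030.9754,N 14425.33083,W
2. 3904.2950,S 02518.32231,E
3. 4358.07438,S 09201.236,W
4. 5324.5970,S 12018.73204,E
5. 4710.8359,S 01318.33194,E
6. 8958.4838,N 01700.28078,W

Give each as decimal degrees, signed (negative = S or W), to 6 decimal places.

Point 1:
  Lat: degrees = first 2 digits = 40, minutes = 30.9754; 40 + 30.9754/60 = 40.5162567
  N → positive
  Lon: degrees = first 3 digits = 144, minutes = 25.33083; 144 + 25.33083/60 = 144.4221805
  W ⇒ negate
Point 2:
  Latitude: degrees = first 2 digits = 39, minutes = 4.295; 39 + 4.295/60 = 39.0715833
  hemisphere S, so the sign is −
  Lon: split at 3 digits → 025° and 18.32231′; 25 + 18.32231/60 = 25.3053718
  E → positive
Point 3:
  Latitude: split at 2 digits → 43° and 58.07438′; 43 + 58.07438/60 = 43.9679063
  S ⇒ negate
  Lon: degrees = first 3 digits = 92, minutes = 1.236; 92 + 1.236/60 = 92.0206000
  W → negative
Point 4:
  Latitude: degrees = first 2 digits = 53, minutes = 24.597; 53 + 24.597/60 = 53.4099500
  S → negative
  Lon: degrees = first 3 digits = 120, minutes = 18.73204; 120 + 18.73204/60 = 120.3122007
  E → positive
Point 5:
  Latitude: split at 2 digits → 47° and 10.8359′; 47 + 10.8359/60 = 47.1805983
  S ⇒ negate
  Longitude: split at 3 digits → 013° and 18.33194′; 13 + 18.33194/60 = 13.3055323
  E ⇒ keep positive
Point 6:
  Lat: degrees = first 2 digits = 89, minutes = 58.4838; 89 + 58.4838/60 = 89.9747300
  N → positive
  Lon: degrees = first 3 digits = 17, minutes = 0.28078; 17 + 0.28078/60 = 17.0046797
  hemisphere W, so the sign is −

1. 40.516257, -144.422181
2. -39.071583, 25.305372
3. -43.967906, -92.020600
4. -53.409950, 120.312201
5. -47.180598, 13.305532
6. 89.974730, -17.004680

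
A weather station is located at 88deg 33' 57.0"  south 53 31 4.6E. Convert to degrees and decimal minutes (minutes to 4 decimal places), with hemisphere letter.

Latitude: 33 + 57/60 = 33.950000′
Lon: 31 + 4.6/60 = 31.076667′

88° 33.9500′ S, 53° 31.0767′ E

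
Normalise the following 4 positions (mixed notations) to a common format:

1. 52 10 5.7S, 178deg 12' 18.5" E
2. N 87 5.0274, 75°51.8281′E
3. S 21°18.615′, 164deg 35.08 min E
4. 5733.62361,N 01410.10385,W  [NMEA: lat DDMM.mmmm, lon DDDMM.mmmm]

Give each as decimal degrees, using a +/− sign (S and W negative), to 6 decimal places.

1. -52.168250, 178.205139
2. 87.083790, 75.863802
3. -21.310250, 164.584667
4. 57.560394, -14.168398

Point 1:
  φ: 10′ + 5.7″ = 10.09500′; 52 + 10.09500/60 = 52.1682500
  S → negative
  λ: 12′ + 18.5″ = 12.30833′; 178 + 12.30833/60 = 178.2051389
  E ⇒ keep positive
Point 2:
  Lat: 87 + 5.0274/60 = 87.0837900
  N → positive
  Lon: 75 + 51.8281/60 = 75.8638017
  E ⇒ keep positive
Point 3:
  Lat: 18.615′ = 0.310250°; total 21.3102500
  S ⇒ negate
  Longitude: 164 + 35.08/60 = 164.5846667
  E → positive
Point 4:
  Lat: split at 2 digits → 57° and 33.62361′; 57 + 33.62361/60 = 57.5603935
  N ⇒ keep positive
  Longitude: degrees = first 3 digits = 14, minutes = 10.10385; 14 + 10.10385/60 = 14.1683975
  W → negative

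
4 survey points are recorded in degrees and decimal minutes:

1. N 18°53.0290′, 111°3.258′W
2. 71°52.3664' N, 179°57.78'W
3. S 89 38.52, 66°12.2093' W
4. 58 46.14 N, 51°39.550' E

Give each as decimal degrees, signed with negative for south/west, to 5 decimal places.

1. 18.88382, -111.05430
2. 71.87277, -179.96300
3. -89.64200, -66.20349
4. 58.76900, 51.65917

Point 1:
  Lat: 18 + 53.029/60 = 18.883817
  N ⇒ keep positive
  Longitude: 111 + 3.258/60 = 111.054300
  hemisphere W, so the sign is −
Point 2:
  Lat: 52.3664′ = 0.872773°; total 71.872773
  N ⇒ keep positive
  Lon: 57.78′ = 0.963000°; total 179.963000
  W → negative
Point 3:
  Lat: 38.52′ = 0.642000°; total 89.642000
  S → negative
  λ: 66 + 12.2093/60 = 66.203488
  W ⇒ negate
Point 4:
  Lat: 58 + 46.14/60 = 58.769000
  N → positive
  Longitude: 39.55′ = 0.659167°; total 51.659167
  E → positive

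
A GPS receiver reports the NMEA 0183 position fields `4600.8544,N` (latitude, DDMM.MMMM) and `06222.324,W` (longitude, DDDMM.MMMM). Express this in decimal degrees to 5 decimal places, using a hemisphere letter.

Lat: split at 2 digits → 46° and 0.8544′; 46 + 0.8544/60 = 46.014240
Longitude: split at 3 digits → 062° and 22.324′; 62 + 22.324/60 = 62.372067

46.01424° N, 62.37207° W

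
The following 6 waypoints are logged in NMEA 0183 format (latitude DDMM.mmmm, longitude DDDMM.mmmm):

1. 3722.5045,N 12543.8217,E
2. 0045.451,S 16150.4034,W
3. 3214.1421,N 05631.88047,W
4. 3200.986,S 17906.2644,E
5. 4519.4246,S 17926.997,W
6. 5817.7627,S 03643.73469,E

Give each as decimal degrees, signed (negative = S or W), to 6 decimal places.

1. 37.375075, 125.730362
2. -0.757517, -161.840057
3. 32.235702, -56.531341
4. -32.016433, 179.104407
5. -45.323743, -179.449950
6. -58.296045, 36.728912

Point 1:
  Lat: split at 2 digits → 37° and 22.5045′; 37 + 22.5045/60 = 37.3750750
  N → positive
  Longitude: split at 3 digits → 125° and 43.8217′; 125 + 43.8217/60 = 125.7303617
  E → positive
Point 2:
  Lat: split at 2 digits → 00° and 45.451′; 0 + 45.451/60 = 0.7575167
  S ⇒ negate
  λ: split at 3 digits → 161° and 50.4034′; 161 + 50.4034/60 = 161.8400567
  W → negative
Point 3:
  Latitude: split at 2 digits → 32° and 14.1421′; 32 + 14.1421/60 = 32.2357017
  N ⇒ keep positive
  Lon: split at 3 digits → 056° and 31.88047′; 56 + 31.88047/60 = 56.5313412
  W → negative
Point 4:
  Lat: split at 2 digits → 32° and 0.986′; 32 + 0.986/60 = 32.0164333
  S ⇒ negate
  λ: degrees = first 3 digits = 179, minutes = 6.2644; 179 + 6.2644/60 = 179.1044067
  E → positive
Point 5:
  φ: split at 2 digits → 45° and 19.4246′; 45 + 19.4246/60 = 45.3237433
  S → negative
  Longitude: split at 3 digits → 179° and 26.997′; 179 + 26.997/60 = 179.4499500
  W → negative
Point 6:
  φ: degrees = first 2 digits = 58, minutes = 17.7627; 58 + 17.7627/60 = 58.2960450
  S → negative
  Longitude: degrees = first 3 digits = 36, minutes = 43.73469; 36 + 43.73469/60 = 36.7289115
  E → positive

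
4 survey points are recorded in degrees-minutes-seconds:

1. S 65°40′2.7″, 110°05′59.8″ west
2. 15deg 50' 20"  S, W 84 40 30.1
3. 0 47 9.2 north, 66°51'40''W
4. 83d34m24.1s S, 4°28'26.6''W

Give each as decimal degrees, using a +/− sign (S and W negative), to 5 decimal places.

1. -65.66742, -110.09994
2. -15.83889, -84.67503
3. 0.78589, -66.86111
4. -83.57336, -4.47406

Point 1:
  Latitude: 65° + 40/60 + 2.7/3600 = 65 + 0.666667 + 0.000750 = 65.667417
  hemisphere S, so the sign is −
  Lon: 5′ + 59.8″ = 5.99667′; 110 + 5.99667/60 = 110.099944
  W → negative
Point 2:
  Latitude: 15 + 50/60 + 20/3600 = 15.838889
  hemisphere S, so the sign is −
  λ: 84° + 40/60 + 30.1/3600 = 84 + 0.666667 + 0.008361 = 84.675028
  hemisphere W, so the sign is −
Point 3:
  Latitude: 0° + 47/60 + 9.2/3600 = 0 + 0.783333 + 0.002556 = 0.785889
  N → positive
  Longitude: 66 + 51/60 + 40/3600 = 66.861111
  W → negative
Point 4:
  Latitude: 83° + 34/60 + 24.1/3600 = 83 + 0.566667 + 0.006694 = 83.573361
  S ⇒ negate
  Lon: 4 + 28/60 + 26.6/3600 = 4.474056
  W ⇒ negate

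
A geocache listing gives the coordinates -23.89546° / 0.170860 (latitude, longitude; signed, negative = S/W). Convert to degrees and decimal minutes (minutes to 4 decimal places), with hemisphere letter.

Latitude is negative → S; |value| = 23.895460
φ: minutes = (23.895460 − 23) × 60 = 53.727600
Lon: minutes = (0.170860 − 0) × 60 = 10.251600

23° 53.7276′ S, 0° 10.2516′ E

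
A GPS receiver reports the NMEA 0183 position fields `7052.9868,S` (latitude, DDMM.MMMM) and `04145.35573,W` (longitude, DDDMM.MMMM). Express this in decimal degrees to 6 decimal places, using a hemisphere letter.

Latitude: split at 2 digits → 70° and 52.9868′; 70 + 52.9868/60 = 70.8831133
Longitude: split at 3 digits → 041° and 45.35573′; 41 + 45.35573/60 = 41.7559288

70.883113° S, 41.755929° W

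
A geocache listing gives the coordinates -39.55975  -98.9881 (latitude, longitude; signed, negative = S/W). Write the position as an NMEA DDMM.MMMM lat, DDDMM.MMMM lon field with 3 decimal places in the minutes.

3933.585,S / 09859.286,W

Latitude is negative → S; |value| = 39.559750
Latitude: minutes = (39.559750 − 39) × 60 = 33.58500
Longitude is negative → W; |value| = 98.988100
Longitude: 98° + 0.988100 × 60 = 98° 59.28600′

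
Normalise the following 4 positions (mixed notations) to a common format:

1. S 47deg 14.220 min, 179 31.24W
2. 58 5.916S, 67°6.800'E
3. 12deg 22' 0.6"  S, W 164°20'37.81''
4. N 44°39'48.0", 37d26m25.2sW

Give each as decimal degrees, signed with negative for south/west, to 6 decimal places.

1. -47.237000, -179.520667
2. -58.098600, 67.113333
3. -12.366833, -164.343836
4. 44.663333, -37.440333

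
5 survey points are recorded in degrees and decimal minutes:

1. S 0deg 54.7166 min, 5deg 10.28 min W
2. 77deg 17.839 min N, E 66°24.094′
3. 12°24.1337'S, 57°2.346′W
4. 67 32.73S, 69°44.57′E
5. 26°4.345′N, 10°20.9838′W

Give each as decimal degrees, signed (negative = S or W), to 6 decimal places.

1. -0.911943, -5.171333
2. 77.297317, 66.401567
3. -12.402228, -57.039100
4. -67.545500, 69.742833
5. 26.072417, -10.349730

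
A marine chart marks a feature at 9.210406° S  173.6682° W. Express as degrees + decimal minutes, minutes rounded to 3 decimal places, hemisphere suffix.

9° 12.624′ S, 173° 40.092′ W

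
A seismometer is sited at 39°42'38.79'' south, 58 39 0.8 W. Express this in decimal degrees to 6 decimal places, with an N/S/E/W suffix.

39.710775° S, 58.650222° W

φ: 42′ + 38.79″ = 42.64650′; 39 + 42.64650/60 = 39.7107750
Longitude: 39′ + 0.8″ = 39.01333′; 58 + 39.01333/60 = 58.6502222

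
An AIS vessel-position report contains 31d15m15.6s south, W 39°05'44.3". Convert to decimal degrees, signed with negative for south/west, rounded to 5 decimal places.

-31.25433, -39.09564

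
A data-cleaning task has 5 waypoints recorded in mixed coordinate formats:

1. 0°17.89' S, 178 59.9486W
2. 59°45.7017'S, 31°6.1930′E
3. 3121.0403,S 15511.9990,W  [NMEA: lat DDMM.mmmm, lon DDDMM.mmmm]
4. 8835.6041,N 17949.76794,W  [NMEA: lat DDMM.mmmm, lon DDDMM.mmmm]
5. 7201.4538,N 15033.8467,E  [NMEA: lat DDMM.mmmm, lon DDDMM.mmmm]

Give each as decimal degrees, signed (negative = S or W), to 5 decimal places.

Point 1:
  Latitude: 17.89′ = 0.298167°; total 0.298167
  S → negative
  Lon: 178 + 59.9486/60 = 178.999143
  W → negative
Point 2:
  Latitude: 45.7017′ = 0.761695°; total 59.761695
  hemisphere S, so the sign is −
  λ: 31 + 6.193/60 = 31.103217
  E → positive
Point 3:
  Lat: degrees = first 2 digits = 31, minutes = 21.0403; 31 + 21.0403/60 = 31.350672
  S → negative
  Longitude: split at 3 digits → 155° and 11.999′; 155 + 11.999/60 = 155.199983
  W ⇒ negate
Point 4:
  φ: degrees = first 2 digits = 88, minutes = 35.6041; 88 + 35.6041/60 = 88.593402
  N → positive
  λ: degrees = first 3 digits = 179, minutes = 49.76794; 179 + 49.76794/60 = 179.829466
  hemisphere W, so the sign is −
Point 5:
  φ: split at 2 digits → 72° and 1.4538′; 72 + 1.4538/60 = 72.024230
  N ⇒ keep positive
  Lon: degrees = first 3 digits = 150, minutes = 33.8467; 150 + 33.8467/60 = 150.564112
  E → positive

1. -0.29817, -178.99914
2. -59.76170, 31.10322
3. -31.35067, -155.19998
4. 88.59340, -179.82947
5. 72.02423, 150.56411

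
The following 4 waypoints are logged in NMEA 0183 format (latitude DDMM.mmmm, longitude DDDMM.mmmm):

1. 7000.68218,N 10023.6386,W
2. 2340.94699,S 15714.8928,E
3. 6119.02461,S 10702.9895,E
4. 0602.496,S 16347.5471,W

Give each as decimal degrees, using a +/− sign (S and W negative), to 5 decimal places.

1. 70.01137, -100.39398
2. -23.68245, 157.24821
3. -61.31708, 107.04983
4. -6.04160, -163.79245

Point 1:
  Lat: degrees = first 2 digits = 70, minutes = 0.68218; 70 + 0.68218/60 = 70.011370
  N ⇒ keep positive
  Lon: degrees = first 3 digits = 100, minutes = 23.6386; 100 + 23.6386/60 = 100.393977
  W → negative
Point 2:
  Lat: degrees = first 2 digits = 23, minutes = 40.94699; 23 + 40.94699/60 = 23.682450
  S → negative
  Longitude: split at 3 digits → 157° and 14.8928′; 157 + 14.8928/60 = 157.248213
  E ⇒ keep positive
Point 3:
  φ: split at 2 digits → 61° and 19.02461′; 61 + 19.02461/60 = 61.317077
  S → negative
  Longitude: degrees = first 3 digits = 107, minutes = 2.9895; 107 + 2.9895/60 = 107.049825
  E → positive
Point 4:
  Latitude: split at 2 digits → 06° and 2.496′; 6 + 2.496/60 = 6.041600
  hemisphere S, so the sign is −
  λ: split at 3 digits → 163° and 47.5471′; 163 + 47.5471/60 = 163.792452
  W → negative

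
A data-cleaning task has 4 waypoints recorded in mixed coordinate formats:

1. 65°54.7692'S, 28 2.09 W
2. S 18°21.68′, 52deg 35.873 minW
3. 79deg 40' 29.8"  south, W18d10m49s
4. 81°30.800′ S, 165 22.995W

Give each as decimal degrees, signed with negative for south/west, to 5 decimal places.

Point 1:
  Latitude: 54.7692′ = 0.912820°; total 65.912820
  S ⇒ negate
  λ: 28 + 2.09/60 = 28.034833
  hemisphere W, so the sign is −
Point 2:
  Latitude: 18 + 21.68/60 = 18.361333
  S → negative
  Lon: 52 + 35.873/60 = 52.597883
  hemisphere W, so the sign is −
Point 3:
  Latitude: 79 + 40/60 + 29.8/3600 = 79.674944
  S → negative
  Longitude: 18° + 10/60 + 49/3600 = 18 + 0.166667 + 0.013611 = 18.180278
  W → negative
Point 4:
  φ: 81 + 30.8/60 = 81.513333
  hemisphere S, so the sign is −
  λ: 22.995′ = 0.383250°; total 165.383250
  W → negative

1. -65.91282, -28.03483
2. -18.36133, -52.59788
3. -79.67494, -18.18028
4. -81.51333, -165.38325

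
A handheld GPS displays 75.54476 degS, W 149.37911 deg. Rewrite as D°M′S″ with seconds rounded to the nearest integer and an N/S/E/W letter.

Latitude: 0.544760 × 60 = 32.68560′ → 32′, remainder × 60 = 41.14″
Longitude: 0.379110° → 22.74660′; 0.74660 × 60 = 44.80″

75°32′41″ S, 149°22′45″ W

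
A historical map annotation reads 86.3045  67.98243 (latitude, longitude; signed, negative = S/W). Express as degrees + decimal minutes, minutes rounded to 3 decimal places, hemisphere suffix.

Latitude: fractional part 0.304500 → 18.27000 minutes
λ: minutes = (67.982430 − 67) × 60 = 58.94580

86° 18.270′ N, 67° 58.946′ E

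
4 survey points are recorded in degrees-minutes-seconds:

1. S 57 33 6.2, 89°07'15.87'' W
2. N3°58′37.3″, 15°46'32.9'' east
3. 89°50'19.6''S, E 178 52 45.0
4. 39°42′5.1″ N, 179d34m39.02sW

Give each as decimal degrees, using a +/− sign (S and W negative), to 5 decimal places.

1. -57.55172, -89.12108
2. 3.97703, 15.77581
3. -89.83878, 178.87917
4. 39.70142, -179.57751

Point 1:
  φ: 33′ + 6.2″ = 33.10333′; 57 + 33.10333/60 = 57.551722
  S ⇒ negate
  Longitude: 7′ + 15.87″ = 7.26450′; 89 + 7.26450/60 = 89.121075
  hemisphere W, so the sign is −
Point 2:
  φ: 58′ + 37.3″ = 58.62167′; 3 + 58.62167/60 = 3.977028
  N ⇒ keep positive
  Longitude: 46′ + 32.9″ = 46.54833′; 15 + 46.54833/60 = 15.775806
  E ⇒ keep positive
Point 3:
  Latitude: 50′ + 19.6″ = 50.32667′; 89 + 50.32667/60 = 89.838778
  S → negative
  λ: 178° + 52/60 + 45/3600 = 178 + 0.866667 + 0.012500 = 178.879167
  E ⇒ keep positive
Point 4:
  Lat: 42′ + 5.1″ = 42.08500′; 39 + 42.08500/60 = 39.701417
  N → positive
  Lon: 34′ + 39.02″ = 34.65033′; 179 + 34.65033/60 = 179.577506
  W ⇒ negate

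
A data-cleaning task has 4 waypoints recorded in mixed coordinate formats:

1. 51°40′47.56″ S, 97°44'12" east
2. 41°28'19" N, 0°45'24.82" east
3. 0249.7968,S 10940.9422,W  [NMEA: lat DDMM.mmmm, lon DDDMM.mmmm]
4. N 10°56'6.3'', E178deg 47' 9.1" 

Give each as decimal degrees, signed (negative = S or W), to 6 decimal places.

Point 1:
  Lat: 51 + 40/60 + 47.56/3600 = 51.6798778
  S ⇒ negate
  λ: 97 + 44/60 + 12/3600 = 97.7366667
  E → positive
Point 2:
  Lat: 41° + 28/60 + 19/3600 = 41 + 0.466667 + 0.005278 = 41.4719444
  N ⇒ keep positive
  λ: 0 + 45/60 + 24.82/3600 = 0.7568944
  E → positive
Point 3:
  φ: degrees = first 2 digits = 2, minutes = 49.7968; 2 + 49.7968/60 = 2.8299467
  S ⇒ negate
  Lon: split at 3 digits → 109° and 40.9422′; 109 + 40.9422/60 = 109.6823700
  hemisphere W, so the sign is −
Point 4:
  Latitude: 10° + 56/60 + 6.3/3600 = 10 + 0.933333 + 0.001750 = 10.9350833
  N → positive
  λ: 178 + 47/60 + 9.1/3600 = 178.7858611
  E → positive

1. -51.679878, 97.736667
2. 41.471944, 0.756894
3. -2.829947, -109.682370
4. 10.935083, 178.785861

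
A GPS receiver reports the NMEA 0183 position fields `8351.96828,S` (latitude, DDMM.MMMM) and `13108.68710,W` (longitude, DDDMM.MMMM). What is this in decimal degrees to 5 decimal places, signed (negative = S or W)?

Latitude: degrees = first 2 digits = 83, minutes = 51.96828; 83 + 51.96828/60 = 83.866138
S → negative
λ: split at 3 digits → 131° and 8.6871′; 131 + 8.6871/60 = 131.144785
W → negative

-83.86614, -131.14479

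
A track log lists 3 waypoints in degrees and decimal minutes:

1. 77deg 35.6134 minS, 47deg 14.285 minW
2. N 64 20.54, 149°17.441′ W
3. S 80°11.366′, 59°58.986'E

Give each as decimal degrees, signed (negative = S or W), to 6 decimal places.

1. -77.593557, -47.238083
2. 64.342333, -149.290683
3. -80.189433, 59.983100

Point 1:
  Latitude: 35.6134′ = 0.593557°; total 77.5935567
  S ⇒ negate
  Lon: 14.285′ = 0.238083°; total 47.2380833
  W ⇒ negate
Point 2:
  Latitude: 64 + 20.54/60 = 64.3423333
  N ⇒ keep positive
  Lon: 17.441′ = 0.290683°; total 149.2906833
  hemisphere W, so the sign is −
Point 3:
  Latitude: 11.366′ = 0.189433°; total 80.1894333
  S ⇒ negate
  Lon: 58.986′ = 0.983100°; total 59.9831000
  E ⇒ keep positive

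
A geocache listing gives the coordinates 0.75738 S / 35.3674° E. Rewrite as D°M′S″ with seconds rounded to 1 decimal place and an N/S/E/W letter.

Latitude: 0.757380° → 45.44280′; 0.44280 × 60 = 26.568″
Longitude: 0.367400 × 60 = 22.04400′ → 22′, remainder × 60 = 2.640″

0°45′26.6″ S, 35°22′2.6″ E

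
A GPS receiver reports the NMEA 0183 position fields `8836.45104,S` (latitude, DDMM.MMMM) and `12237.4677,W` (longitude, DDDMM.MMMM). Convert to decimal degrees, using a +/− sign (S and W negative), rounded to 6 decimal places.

-88.607517, -122.624462

Latitude: split at 2 digits → 88° and 36.45104′; 88 + 36.45104/60 = 88.6075173
hemisphere S, so the sign is −
Lon: degrees = first 3 digits = 122, minutes = 37.4677; 122 + 37.4677/60 = 122.6244617
W → negative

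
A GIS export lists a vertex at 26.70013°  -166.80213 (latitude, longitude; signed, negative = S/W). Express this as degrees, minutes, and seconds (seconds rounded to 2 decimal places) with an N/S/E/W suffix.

26°42′0.47″ N, 166°48′7.67″ W

Lat: whole degrees 26; 42.00780′ → 42′ and 0.4680″
Longitude is negative → W; |value| = 166.802130
Lon: 0.802130 × 60 = 48.12780′ → 48′, remainder × 60 = 7.6680″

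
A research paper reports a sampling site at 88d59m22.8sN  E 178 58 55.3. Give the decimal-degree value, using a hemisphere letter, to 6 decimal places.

φ: 59′ + 22.8″ = 59.38000′; 88 + 59.38000/60 = 88.9896667
λ: 178° + 58/60 + 55.3/3600 = 178 + 0.966667 + 0.015361 = 178.9820278

88.989667° N, 178.982028° E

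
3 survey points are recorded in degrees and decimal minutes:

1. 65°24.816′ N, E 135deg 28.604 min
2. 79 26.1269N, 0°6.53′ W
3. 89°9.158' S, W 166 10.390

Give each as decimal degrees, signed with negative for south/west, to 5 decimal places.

Point 1:
  Latitude: 24.816′ = 0.413600°; total 65.413600
  N ⇒ keep positive
  Longitude: 28.604′ = 0.476733°; total 135.476733
  E → positive
Point 2:
  Latitude: 26.1269′ = 0.435448°; total 79.435448
  N → positive
  Longitude: 6.53′ = 0.108833°; total 0.108833
  W ⇒ negate
Point 3:
  φ: 89 + 9.158/60 = 89.152633
  hemisphere S, so the sign is −
  λ: 166 + 10.39/60 = 166.173167
  W ⇒ negate

1. 65.41360, 135.47673
2. 79.43545, -0.10883
3. -89.15263, -166.17317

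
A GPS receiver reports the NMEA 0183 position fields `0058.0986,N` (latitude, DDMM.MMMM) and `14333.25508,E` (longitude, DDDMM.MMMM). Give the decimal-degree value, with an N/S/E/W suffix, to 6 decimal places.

0.968310° N, 143.554251° E

φ: split at 2 digits → 00° and 58.0986′; 0 + 58.0986/60 = 0.9683100
Longitude: split at 3 digits → 143° and 33.25508′; 143 + 33.25508/60 = 143.5542513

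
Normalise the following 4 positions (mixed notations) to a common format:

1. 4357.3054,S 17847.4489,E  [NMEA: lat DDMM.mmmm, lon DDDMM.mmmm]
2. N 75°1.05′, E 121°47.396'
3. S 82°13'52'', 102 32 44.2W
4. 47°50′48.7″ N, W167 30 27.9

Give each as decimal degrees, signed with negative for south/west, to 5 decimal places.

1. -43.95509, 178.79082
2. 75.01750, 121.78993
3. -82.23111, -102.54561
4. 47.84686, -167.50775

Point 1:
  Latitude: degrees = first 2 digits = 43, minutes = 57.3054; 43 + 57.3054/60 = 43.955090
  S ⇒ negate
  λ: degrees = first 3 digits = 178, minutes = 47.4489; 178 + 47.4489/60 = 178.790815
  E ⇒ keep positive
Point 2:
  φ: 75 + 1.05/60 = 75.017500
  N → positive
  Lon: 121 + 47.396/60 = 121.789933
  E ⇒ keep positive
Point 3:
  Lat: 13′ + 52″ = 13.86667′; 82 + 13.86667/60 = 82.231111
  hemisphere S, so the sign is −
  Longitude: 102 + 32/60 + 44.2/3600 = 102.545611
  W → negative
Point 4:
  Lat: 47 + 50/60 + 48.7/3600 = 47.846861
  N ⇒ keep positive
  λ: 167 + 30/60 + 27.9/3600 = 167.507750
  W → negative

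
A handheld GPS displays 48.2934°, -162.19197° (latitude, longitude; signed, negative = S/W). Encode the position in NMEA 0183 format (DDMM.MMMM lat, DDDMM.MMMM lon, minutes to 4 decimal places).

Latitude: minutes = (48.293400 − 48) × 60 = 17.604000
Longitude is negative → W; |value| = 162.191970
λ: minutes = (162.191970 − 162) × 60 = 11.518200

4817.6040,N / 16211.5182,W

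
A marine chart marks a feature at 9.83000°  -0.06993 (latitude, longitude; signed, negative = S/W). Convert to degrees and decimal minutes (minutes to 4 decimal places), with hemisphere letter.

9° 49.8000′ N, 0° 4.1958′ W

φ: minutes = (9.830000 − 9) × 60 = 49.800000
Longitude is negative → W; |value| = 0.069930
Longitude: fractional part 0.069930 → 4.195800 minutes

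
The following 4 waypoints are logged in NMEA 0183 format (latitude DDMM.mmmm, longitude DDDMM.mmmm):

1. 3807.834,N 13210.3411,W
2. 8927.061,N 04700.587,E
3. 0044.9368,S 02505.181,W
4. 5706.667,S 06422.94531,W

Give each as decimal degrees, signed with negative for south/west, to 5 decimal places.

1. 38.13057, -132.17235
2. 89.45102, 47.00978
3. -0.74895, -25.08635
4. -57.11112, -64.38242

Point 1:
  Latitude: split at 2 digits → 38° and 7.834′; 38 + 7.834/60 = 38.130567
  N ⇒ keep positive
  λ: degrees = first 3 digits = 132, minutes = 10.3411; 132 + 10.3411/60 = 132.172352
  hemisphere W, so the sign is −
Point 2:
  Lat: degrees = first 2 digits = 89, minutes = 27.061; 89 + 27.061/60 = 89.451017
  N → positive
  Longitude: degrees = first 3 digits = 47, minutes = 0.587; 47 + 0.587/60 = 47.009783
  E ⇒ keep positive
Point 3:
  Latitude: split at 2 digits → 00° and 44.9368′; 0 + 44.9368/60 = 0.748947
  hemisphere S, so the sign is −
  Lon: split at 3 digits → 025° and 5.181′; 25 + 5.181/60 = 25.086350
  W ⇒ negate
Point 4:
  Lat: degrees = first 2 digits = 57, minutes = 6.667; 57 + 6.667/60 = 57.111117
  hemisphere S, so the sign is −
  Lon: degrees = first 3 digits = 64, minutes = 22.94531; 64 + 22.94531/60 = 64.382422
  hemisphere W, so the sign is −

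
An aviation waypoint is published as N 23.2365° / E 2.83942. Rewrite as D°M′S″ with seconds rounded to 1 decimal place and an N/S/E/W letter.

23°14′11.4″ N, 2°50′21.9″ E

Latitude: 0.236500° → 14.19000′; 0.19000 × 60 = 11.400″
Lon: 0.839420 × 60 = 50.36520′ → 50′, remainder × 60 = 21.912″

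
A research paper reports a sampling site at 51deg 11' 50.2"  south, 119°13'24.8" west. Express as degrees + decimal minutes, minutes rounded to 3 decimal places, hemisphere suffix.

Latitude: 11 + 50.2/60 = 11.83667′
Lon: 13 + 24.8/60 = 13.41333′

51° 11.837′ S, 119° 13.413′ W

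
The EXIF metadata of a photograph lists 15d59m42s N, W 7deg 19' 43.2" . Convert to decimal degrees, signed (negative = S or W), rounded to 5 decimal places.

φ: 15 + 59/60 + 42/3600 = 15.995000
N → positive
Longitude: 7° + 19/60 + 43.2/3600 = 7 + 0.316667 + 0.012000 = 7.328667
W ⇒ negate

15.99500, -7.32867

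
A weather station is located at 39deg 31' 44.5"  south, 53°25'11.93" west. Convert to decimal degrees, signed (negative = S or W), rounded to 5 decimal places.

φ: 39° + 31/60 + 44.5/3600 = 39 + 0.516667 + 0.012361 = 39.529028
S → negative
Lon: 25′ + 11.93″ = 25.19883′; 53 + 25.19883/60 = 53.419981
W ⇒ negate

-39.52903, -53.41998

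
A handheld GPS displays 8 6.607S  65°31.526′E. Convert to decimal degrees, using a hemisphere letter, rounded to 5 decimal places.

φ: 8 + 6.607/60 = 8.110117
Longitude: 31.526′ = 0.525433°; total 65.525433

8.11012° S, 65.52543° E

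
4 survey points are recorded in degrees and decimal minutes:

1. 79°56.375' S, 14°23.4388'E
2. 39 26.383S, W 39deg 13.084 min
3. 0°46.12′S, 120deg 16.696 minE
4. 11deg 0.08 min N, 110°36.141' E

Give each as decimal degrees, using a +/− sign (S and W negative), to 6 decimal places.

Point 1:
  Latitude: 79 + 56.375/60 = 79.9395833
  S ⇒ negate
  Lon: 23.4388′ = 0.390647°; total 14.3906467
  E ⇒ keep positive
Point 2:
  Latitude: 39 + 26.383/60 = 39.4397167
  S → negative
  Lon: 13.084′ = 0.218067°; total 39.2180667
  hemisphere W, so the sign is −
Point 3:
  φ: 46.12′ = 0.768667°; total 0.7686667
  S ⇒ negate
  λ: 16.696′ = 0.278267°; total 120.2782667
  E → positive
Point 4:
  Lat: 0.08′ = 0.001333°; total 11.0013333
  N ⇒ keep positive
  λ: 36.141′ = 0.602350°; total 110.6023500
  E → positive

1. -79.939583, 14.390647
2. -39.439717, -39.218067
3. -0.768667, 120.278267
4. 11.001333, 110.602350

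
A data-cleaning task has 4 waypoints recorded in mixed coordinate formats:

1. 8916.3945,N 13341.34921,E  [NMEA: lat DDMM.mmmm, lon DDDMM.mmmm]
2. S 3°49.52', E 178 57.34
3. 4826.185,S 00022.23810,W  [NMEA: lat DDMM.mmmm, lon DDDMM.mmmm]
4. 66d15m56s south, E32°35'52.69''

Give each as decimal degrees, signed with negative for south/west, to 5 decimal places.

Point 1:
  Lat: degrees = first 2 digits = 89, minutes = 16.3945; 89 + 16.3945/60 = 89.273242
  N ⇒ keep positive
  Lon: degrees = first 3 digits = 133, minutes = 41.34921; 133 + 41.34921/60 = 133.689154
  E ⇒ keep positive
Point 2:
  φ: 49.52′ = 0.825333°; total 3.825333
  hemisphere S, so the sign is −
  Lon: 57.34′ = 0.955667°; total 178.955667
  E ⇒ keep positive
Point 3:
  Latitude: split at 2 digits → 48° and 26.185′; 48 + 26.185/60 = 48.436417
  hemisphere S, so the sign is −
  λ: split at 3 digits → 000° and 22.2381′; 0 + 22.2381/60 = 0.370635
  hemisphere W, so the sign is −
Point 4:
  Lat: 15′ + 56″ = 15.93333′; 66 + 15.93333/60 = 66.265556
  hemisphere S, so the sign is −
  Longitude: 35′ + 52.69″ = 35.87817′; 32 + 35.87817/60 = 32.597969
  E → positive

1. 89.27324, 133.68915
2. -3.82533, 178.95567
3. -48.43642, -0.37064
4. -66.26556, 32.59797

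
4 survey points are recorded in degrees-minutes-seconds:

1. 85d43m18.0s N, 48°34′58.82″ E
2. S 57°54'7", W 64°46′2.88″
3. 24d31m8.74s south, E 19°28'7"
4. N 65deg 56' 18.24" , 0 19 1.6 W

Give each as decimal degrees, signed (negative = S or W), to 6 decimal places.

Point 1:
  Lat: 85° + 43/60 + 18/3600 = 85 + 0.716667 + 0.005000 = 85.7216667
  N ⇒ keep positive
  Longitude: 48° + 34/60 + 58.82/3600 = 48 + 0.566667 + 0.016339 = 48.5830056
  E → positive
Point 2:
  Latitude: 57 + 54/60 + 7/3600 = 57.9019444
  S → negative
  λ: 64° + 46/60 + 2.88/3600 = 64 + 0.766667 + 0.000800 = 64.7674667
  hemisphere W, so the sign is −
Point 3:
  Latitude: 24° + 31/60 + 8.74/3600 = 24 + 0.516667 + 0.002428 = 24.5190944
  S ⇒ negate
  λ: 19 + 28/60 + 7/3600 = 19.4686111
  E ⇒ keep positive
Point 4:
  Lat: 65 + 56/60 + 18.24/3600 = 65.9384000
  N ⇒ keep positive
  Lon: 0° + 19/60 + 1.6/3600 = 0 + 0.316667 + 0.000444 = 0.3171111
  W → negative

1. 85.721667, 48.583006
2. -57.901944, -64.767467
3. -24.519094, 19.468611
4. 65.938400, -0.317111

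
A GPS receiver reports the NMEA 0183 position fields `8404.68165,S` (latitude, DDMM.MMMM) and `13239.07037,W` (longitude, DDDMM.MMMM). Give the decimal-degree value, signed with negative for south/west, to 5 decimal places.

Latitude: degrees = first 2 digits = 84, minutes = 4.68165; 84 + 4.68165/60 = 84.078028
S → negative
λ: degrees = first 3 digits = 132, minutes = 39.07037; 132 + 39.07037/60 = 132.651173
W → negative

-84.07803, -132.65117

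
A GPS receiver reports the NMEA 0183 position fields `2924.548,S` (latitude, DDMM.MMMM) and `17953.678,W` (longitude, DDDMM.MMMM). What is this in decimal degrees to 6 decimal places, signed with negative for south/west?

Lat: split at 2 digits → 29° and 24.548′; 29 + 24.548/60 = 29.4091333
hemisphere S, so the sign is −
Lon: degrees = first 3 digits = 179, minutes = 53.678; 179 + 53.678/60 = 179.8946333
hemisphere W, so the sign is −

-29.409133, -179.894633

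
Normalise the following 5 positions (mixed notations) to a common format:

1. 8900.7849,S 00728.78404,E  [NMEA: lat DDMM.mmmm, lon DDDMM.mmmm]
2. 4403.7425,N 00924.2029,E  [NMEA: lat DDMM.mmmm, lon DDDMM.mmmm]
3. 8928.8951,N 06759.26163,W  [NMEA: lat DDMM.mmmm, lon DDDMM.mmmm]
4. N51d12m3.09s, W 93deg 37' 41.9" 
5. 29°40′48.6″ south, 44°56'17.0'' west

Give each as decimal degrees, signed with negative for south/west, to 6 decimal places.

1. -89.013082, 7.479734
2. 44.062375, 9.403382
3. 89.481585, -67.987694
4. 51.200858, -93.628306
5. -29.680167, -44.938056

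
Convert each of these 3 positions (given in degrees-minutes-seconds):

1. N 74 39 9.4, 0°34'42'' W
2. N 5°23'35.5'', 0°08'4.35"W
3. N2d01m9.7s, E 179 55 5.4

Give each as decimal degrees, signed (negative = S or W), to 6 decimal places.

Point 1:
  φ: 74 + 39/60 + 9.4/3600 = 74.6526111
  N → positive
  Lon: 34′ + 42″ = 34.70000′; 0 + 34.70000/60 = 0.5783333
  hemisphere W, so the sign is −
Point 2:
  φ: 5 + 23/60 + 35.5/3600 = 5.3931944
  N ⇒ keep positive
  λ: 0 + 8/60 + 4.35/3600 = 0.1345417
  W ⇒ negate
Point 3:
  Latitude: 1′ + 9.7″ = 1.16167′; 2 + 1.16167/60 = 2.0193611
  N ⇒ keep positive
  Longitude: 179 + 55/60 + 5.4/3600 = 179.9181667
  E → positive

1. 74.652611, -0.578333
2. 5.393194, -0.134542
3. 2.019361, 179.918167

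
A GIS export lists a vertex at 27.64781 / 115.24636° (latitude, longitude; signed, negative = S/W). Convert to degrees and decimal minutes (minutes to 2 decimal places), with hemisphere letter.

27° 38.87′ N, 115° 14.78′ E

φ: minutes = (27.647810 − 27) × 60 = 38.8686
Lon: 115° + 0.246360 × 60 = 115° 14.7816′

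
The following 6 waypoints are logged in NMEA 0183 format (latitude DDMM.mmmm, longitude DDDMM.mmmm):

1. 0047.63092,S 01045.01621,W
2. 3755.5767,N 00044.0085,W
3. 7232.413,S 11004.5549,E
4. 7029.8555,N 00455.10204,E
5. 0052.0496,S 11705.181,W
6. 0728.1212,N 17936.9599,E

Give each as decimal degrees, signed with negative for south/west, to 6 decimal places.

Point 1:
  Lat: split at 2 digits → 00° and 47.63092′; 0 + 47.63092/60 = 0.7938487
  S → negative
  λ: degrees = first 3 digits = 10, minutes = 45.01621; 10 + 45.01621/60 = 10.7502702
  W → negative
Point 2:
  Latitude: split at 2 digits → 37° and 55.5767′; 37 + 55.5767/60 = 37.9262783
  N → positive
  λ: split at 3 digits → 000° and 44.0085′; 0 + 44.0085/60 = 0.7334750
  W ⇒ negate
Point 3:
  Lat: degrees = first 2 digits = 72, minutes = 32.413; 72 + 32.413/60 = 72.5402167
  S → negative
  λ: split at 3 digits → 110° and 4.5549′; 110 + 4.5549/60 = 110.0759150
  E ⇒ keep positive
Point 4:
  Lat: degrees = first 2 digits = 70, minutes = 29.8555; 70 + 29.8555/60 = 70.4975917
  N → positive
  λ: split at 3 digits → 004° and 55.10204′; 4 + 55.10204/60 = 4.9183673
  E → positive
Point 5:
  Latitude: split at 2 digits → 00° and 52.0496′; 0 + 52.0496/60 = 0.8674933
  S → negative
  Longitude: split at 3 digits → 117° and 5.181′; 117 + 5.181/60 = 117.0863500
  hemisphere W, so the sign is −
Point 6:
  Latitude: split at 2 digits → 07° and 28.1212′; 7 + 28.1212/60 = 7.4686867
  N → positive
  Longitude: degrees = first 3 digits = 179, minutes = 36.9599; 179 + 36.9599/60 = 179.6159983
  E → positive

1. -0.793849, -10.750270
2. 37.926278, -0.733475
3. -72.540217, 110.075915
4. 70.497592, 4.918367
5. -0.867493, -117.086350
6. 7.468687, 179.615998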